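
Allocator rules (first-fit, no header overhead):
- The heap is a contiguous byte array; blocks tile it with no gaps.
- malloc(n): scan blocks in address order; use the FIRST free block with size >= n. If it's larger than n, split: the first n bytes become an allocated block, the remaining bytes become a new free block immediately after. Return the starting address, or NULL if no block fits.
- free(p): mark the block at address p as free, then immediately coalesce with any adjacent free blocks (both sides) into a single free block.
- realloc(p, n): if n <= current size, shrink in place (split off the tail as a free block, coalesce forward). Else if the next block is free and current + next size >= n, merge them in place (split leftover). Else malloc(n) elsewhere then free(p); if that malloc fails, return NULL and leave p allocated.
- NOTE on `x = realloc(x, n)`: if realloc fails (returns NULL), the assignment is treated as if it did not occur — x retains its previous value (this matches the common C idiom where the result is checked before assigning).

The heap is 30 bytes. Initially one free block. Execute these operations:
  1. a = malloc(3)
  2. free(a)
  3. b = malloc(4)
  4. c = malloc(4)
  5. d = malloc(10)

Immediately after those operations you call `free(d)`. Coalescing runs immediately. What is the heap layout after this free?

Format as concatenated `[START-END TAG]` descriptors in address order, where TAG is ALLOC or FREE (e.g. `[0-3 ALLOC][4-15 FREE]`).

Answer: [0-3 ALLOC][4-7 ALLOC][8-29 FREE]

Derivation:
Op 1: a = malloc(3) -> a = 0; heap: [0-2 ALLOC][3-29 FREE]
Op 2: free(a) -> (freed a); heap: [0-29 FREE]
Op 3: b = malloc(4) -> b = 0; heap: [0-3 ALLOC][4-29 FREE]
Op 4: c = malloc(4) -> c = 4; heap: [0-3 ALLOC][4-7 ALLOC][8-29 FREE]
Op 5: d = malloc(10) -> d = 8; heap: [0-3 ALLOC][4-7 ALLOC][8-17 ALLOC][18-29 FREE]
free(d): d = 8 -> block [8-17 ALLOC]; mark free, coalesce with adjacent free neighbors -> [0-3 ALLOC][4-7 ALLOC][8-29 FREE]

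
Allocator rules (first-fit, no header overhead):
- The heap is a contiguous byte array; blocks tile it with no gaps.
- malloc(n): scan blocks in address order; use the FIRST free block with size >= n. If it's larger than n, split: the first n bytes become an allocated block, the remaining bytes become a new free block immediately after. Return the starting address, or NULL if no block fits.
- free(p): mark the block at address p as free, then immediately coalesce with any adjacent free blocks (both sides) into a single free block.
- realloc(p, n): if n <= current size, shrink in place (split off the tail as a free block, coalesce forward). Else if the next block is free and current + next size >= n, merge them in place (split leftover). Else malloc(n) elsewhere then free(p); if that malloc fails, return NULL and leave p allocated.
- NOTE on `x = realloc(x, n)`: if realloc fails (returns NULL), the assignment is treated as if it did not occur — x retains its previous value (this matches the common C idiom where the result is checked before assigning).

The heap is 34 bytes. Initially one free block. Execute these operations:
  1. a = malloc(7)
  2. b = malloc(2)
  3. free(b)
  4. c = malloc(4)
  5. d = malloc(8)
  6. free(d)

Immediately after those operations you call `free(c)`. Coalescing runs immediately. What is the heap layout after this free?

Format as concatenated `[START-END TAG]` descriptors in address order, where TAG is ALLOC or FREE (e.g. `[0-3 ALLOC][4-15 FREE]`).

Op 1: a = malloc(7) -> a = 0; heap: [0-6 ALLOC][7-33 FREE]
Op 2: b = malloc(2) -> b = 7; heap: [0-6 ALLOC][7-8 ALLOC][9-33 FREE]
Op 3: free(b) -> (freed b); heap: [0-6 ALLOC][7-33 FREE]
Op 4: c = malloc(4) -> c = 7; heap: [0-6 ALLOC][7-10 ALLOC][11-33 FREE]
Op 5: d = malloc(8) -> d = 11; heap: [0-6 ALLOC][7-10 ALLOC][11-18 ALLOC][19-33 FREE]
Op 6: free(d) -> (freed d); heap: [0-6 ALLOC][7-10 ALLOC][11-33 FREE]
free(c): c = 7 -> block [7-10 ALLOC]; mark free, coalesce with adjacent free neighbors -> [0-6 ALLOC][7-33 FREE]

Answer: [0-6 ALLOC][7-33 FREE]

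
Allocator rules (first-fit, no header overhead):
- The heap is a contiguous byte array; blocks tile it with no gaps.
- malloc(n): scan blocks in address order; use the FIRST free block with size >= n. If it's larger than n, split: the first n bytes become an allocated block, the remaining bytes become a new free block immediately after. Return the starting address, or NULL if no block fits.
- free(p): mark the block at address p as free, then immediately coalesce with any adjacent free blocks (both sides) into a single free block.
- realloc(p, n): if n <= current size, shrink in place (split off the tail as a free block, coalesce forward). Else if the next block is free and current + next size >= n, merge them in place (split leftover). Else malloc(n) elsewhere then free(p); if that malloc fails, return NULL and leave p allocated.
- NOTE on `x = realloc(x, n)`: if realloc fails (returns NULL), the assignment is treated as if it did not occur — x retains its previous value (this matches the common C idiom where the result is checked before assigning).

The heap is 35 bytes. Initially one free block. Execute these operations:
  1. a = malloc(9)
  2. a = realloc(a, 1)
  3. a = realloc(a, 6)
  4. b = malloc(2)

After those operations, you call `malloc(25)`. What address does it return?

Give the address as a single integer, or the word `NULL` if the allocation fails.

Answer: 8

Derivation:
Op 1: a = malloc(9) -> a = 0; heap: [0-8 ALLOC][9-34 FREE]
Op 2: a = realloc(a, 1) -> a = 0; heap: [0-0 ALLOC][1-34 FREE]
Op 3: a = realloc(a, 6) -> a = 0; heap: [0-5 ALLOC][6-34 FREE]
Op 4: b = malloc(2) -> b = 6; heap: [0-5 ALLOC][6-7 ALLOC][8-34 FREE]
malloc(25): first-fit scan over [0-5 ALLOC][6-7 ALLOC][8-34 FREE] -> 8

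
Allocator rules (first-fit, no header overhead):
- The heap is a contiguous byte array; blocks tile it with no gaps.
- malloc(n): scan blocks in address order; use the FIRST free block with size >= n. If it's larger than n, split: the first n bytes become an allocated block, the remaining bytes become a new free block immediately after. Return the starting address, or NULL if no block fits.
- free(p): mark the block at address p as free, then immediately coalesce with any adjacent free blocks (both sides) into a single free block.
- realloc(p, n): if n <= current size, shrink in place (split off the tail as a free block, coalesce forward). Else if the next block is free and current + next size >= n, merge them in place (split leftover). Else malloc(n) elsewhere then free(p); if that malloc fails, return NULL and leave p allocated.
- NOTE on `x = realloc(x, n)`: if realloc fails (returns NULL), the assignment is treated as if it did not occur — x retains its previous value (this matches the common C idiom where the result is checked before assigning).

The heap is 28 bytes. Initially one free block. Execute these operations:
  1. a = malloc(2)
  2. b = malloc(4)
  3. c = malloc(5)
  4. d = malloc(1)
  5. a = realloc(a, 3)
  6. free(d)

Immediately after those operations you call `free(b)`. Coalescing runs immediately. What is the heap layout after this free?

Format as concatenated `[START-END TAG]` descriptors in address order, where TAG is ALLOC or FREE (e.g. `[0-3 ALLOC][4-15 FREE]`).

Answer: [0-5 FREE][6-10 ALLOC][11-11 FREE][12-14 ALLOC][15-27 FREE]

Derivation:
Op 1: a = malloc(2) -> a = 0; heap: [0-1 ALLOC][2-27 FREE]
Op 2: b = malloc(4) -> b = 2; heap: [0-1 ALLOC][2-5 ALLOC][6-27 FREE]
Op 3: c = malloc(5) -> c = 6; heap: [0-1 ALLOC][2-5 ALLOC][6-10 ALLOC][11-27 FREE]
Op 4: d = malloc(1) -> d = 11; heap: [0-1 ALLOC][2-5 ALLOC][6-10 ALLOC][11-11 ALLOC][12-27 FREE]
Op 5: a = realloc(a, 3) -> a = 12; heap: [0-1 FREE][2-5 ALLOC][6-10 ALLOC][11-11 ALLOC][12-14 ALLOC][15-27 FREE]
Op 6: free(d) -> (freed d); heap: [0-1 FREE][2-5 ALLOC][6-10 ALLOC][11-11 FREE][12-14 ALLOC][15-27 FREE]
free(b): b = 2 -> block [2-5 ALLOC]; mark free, coalesce with adjacent free neighbors -> [0-5 FREE][6-10 ALLOC][11-11 FREE][12-14 ALLOC][15-27 FREE]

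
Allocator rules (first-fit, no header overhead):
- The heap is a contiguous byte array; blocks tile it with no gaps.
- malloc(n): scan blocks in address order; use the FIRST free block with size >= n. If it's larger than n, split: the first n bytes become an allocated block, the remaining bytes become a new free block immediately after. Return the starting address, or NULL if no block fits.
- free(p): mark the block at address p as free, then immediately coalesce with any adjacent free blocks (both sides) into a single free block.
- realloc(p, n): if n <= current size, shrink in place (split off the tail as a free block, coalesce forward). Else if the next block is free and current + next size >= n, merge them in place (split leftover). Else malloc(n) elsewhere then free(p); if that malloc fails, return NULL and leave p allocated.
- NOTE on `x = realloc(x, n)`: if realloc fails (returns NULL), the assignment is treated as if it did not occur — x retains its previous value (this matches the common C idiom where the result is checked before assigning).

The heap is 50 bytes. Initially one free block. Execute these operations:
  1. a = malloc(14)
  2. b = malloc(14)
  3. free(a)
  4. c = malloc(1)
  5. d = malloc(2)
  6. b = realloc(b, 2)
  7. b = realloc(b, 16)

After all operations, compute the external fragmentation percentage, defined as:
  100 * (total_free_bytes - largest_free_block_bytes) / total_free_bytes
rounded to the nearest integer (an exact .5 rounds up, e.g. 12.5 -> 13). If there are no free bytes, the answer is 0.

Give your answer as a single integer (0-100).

Op 1: a = malloc(14) -> a = 0; heap: [0-13 ALLOC][14-49 FREE]
Op 2: b = malloc(14) -> b = 14; heap: [0-13 ALLOC][14-27 ALLOC][28-49 FREE]
Op 3: free(a) -> (freed a); heap: [0-13 FREE][14-27 ALLOC][28-49 FREE]
Op 4: c = malloc(1) -> c = 0; heap: [0-0 ALLOC][1-13 FREE][14-27 ALLOC][28-49 FREE]
Op 5: d = malloc(2) -> d = 1; heap: [0-0 ALLOC][1-2 ALLOC][3-13 FREE][14-27 ALLOC][28-49 FREE]
Op 6: b = realloc(b, 2) -> b = 14; heap: [0-0 ALLOC][1-2 ALLOC][3-13 FREE][14-15 ALLOC][16-49 FREE]
Op 7: b = realloc(b, 16) -> b = 14; heap: [0-0 ALLOC][1-2 ALLOC][3-13 FREE][14-29 ALLOC][30-49 FREE]
Free blocks: [11 20] total_free=31 largest=20 -> 100*(31-20)/31 = 1100/31 ≈ 35.484 -> rounds to 35

Answer: 35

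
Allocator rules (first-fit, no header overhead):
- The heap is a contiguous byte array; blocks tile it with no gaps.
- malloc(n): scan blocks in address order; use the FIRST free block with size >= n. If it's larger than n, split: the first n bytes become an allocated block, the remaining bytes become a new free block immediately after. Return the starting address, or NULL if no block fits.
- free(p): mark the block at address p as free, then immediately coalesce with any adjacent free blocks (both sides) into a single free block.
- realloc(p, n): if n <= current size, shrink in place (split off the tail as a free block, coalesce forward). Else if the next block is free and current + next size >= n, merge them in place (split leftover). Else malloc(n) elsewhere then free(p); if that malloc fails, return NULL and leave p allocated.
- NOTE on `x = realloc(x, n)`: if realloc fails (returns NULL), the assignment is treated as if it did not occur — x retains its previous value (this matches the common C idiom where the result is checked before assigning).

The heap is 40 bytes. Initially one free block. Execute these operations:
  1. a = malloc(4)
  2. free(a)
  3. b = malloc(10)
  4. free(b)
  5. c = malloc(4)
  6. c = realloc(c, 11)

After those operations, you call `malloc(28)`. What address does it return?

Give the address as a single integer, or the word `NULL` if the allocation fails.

Op 1: a = malloc(4) -> a = 0; heap: [0-3 ALLOC][4-39 FREE]
Op 2: free(a) -> (freed a); heap: [0-39 FREE]
Op 3: b = malloc(10) -> b = 0; heap: [0-9 ALLOC][10-39 FREE]
Op 4: free(b) -> (freed b); heap: [0-39 FREE]
Op 5: c = malloc(4) -> c = 0; heap: [0-3 ALLOC][4-39 FREE]
Op 6: c = realloc(c, 11) -> c = 0; heap: [0-10 ALLOC][11-39 FREE]
malloc(28): first-fit scan over [0-10 ALLOC][11-39 FREE] -> 11

Answer: 11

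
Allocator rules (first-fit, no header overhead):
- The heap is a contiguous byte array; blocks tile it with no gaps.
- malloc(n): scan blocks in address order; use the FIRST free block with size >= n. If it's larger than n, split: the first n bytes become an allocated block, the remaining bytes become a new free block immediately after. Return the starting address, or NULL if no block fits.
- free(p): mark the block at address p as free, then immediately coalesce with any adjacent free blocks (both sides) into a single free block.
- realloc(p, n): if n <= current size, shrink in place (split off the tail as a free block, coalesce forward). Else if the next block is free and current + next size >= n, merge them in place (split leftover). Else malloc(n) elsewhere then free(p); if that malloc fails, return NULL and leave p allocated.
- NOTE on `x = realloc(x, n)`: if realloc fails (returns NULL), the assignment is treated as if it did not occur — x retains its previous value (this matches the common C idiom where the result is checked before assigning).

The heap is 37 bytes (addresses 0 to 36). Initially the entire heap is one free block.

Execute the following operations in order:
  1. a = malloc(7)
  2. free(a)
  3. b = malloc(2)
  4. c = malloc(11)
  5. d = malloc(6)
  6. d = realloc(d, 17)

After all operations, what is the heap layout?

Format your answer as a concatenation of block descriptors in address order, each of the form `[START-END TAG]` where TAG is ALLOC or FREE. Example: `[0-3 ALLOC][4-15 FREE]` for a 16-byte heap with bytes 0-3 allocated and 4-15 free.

Op 1: a = malloc(7) -> a = 0; heap: [0-6 ALLOC][7-36 FREE]
Op 2: free(a) -> (freed a); heap: [0-36 FREE]
Op 3: b = malloc(2) -> b = 0; heap: [0-1 ALLOC][2-36 FREE]
Op 4: c = malloc(11) -> c = 2; heap: [0-1 ALLOC][2-12 ALLOC][13-36 FREE]
Op 5: d = malloc(6) -> d = 13; heap: [0-1 ALLOC][2-12 ALLOC][13-18 ALLOC][19-36 FREE]
Op 6: d = realloc(d, 17) -> d = 13; heap: [0-1 ALLOC][2-12 ALLOC][13-29 ALLOC][30-36 FREE]

Answer: [0-1 ALLOC][2-12 ALLOC][13-29 ALLOC][30-36 FREE]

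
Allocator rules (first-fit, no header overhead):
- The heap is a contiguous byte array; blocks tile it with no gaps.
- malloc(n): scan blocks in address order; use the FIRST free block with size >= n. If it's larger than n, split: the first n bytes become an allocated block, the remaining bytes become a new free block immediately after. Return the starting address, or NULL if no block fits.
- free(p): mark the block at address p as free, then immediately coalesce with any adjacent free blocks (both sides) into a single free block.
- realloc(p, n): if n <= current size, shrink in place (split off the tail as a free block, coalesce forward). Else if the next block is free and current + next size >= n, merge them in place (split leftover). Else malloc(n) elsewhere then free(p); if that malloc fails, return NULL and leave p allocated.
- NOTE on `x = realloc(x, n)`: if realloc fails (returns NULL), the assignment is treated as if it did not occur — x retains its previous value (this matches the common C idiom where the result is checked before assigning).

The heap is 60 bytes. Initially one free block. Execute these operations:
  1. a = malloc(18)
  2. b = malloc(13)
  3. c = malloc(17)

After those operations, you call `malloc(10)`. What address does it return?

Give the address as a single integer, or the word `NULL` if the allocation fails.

Op 1: a = malloc(18) -> a = 0; heap: [0-17 ALLOC][18-59 FREE]
Op 2: b = malloc(13) -> b = 18; heap: [0-17 ALLOC][18-30 ALLOC][31-59 FREE]
Op 3: c = malloc(17) -> c = 31; heap: [0-17 ALLOC][18-30 ALLOC][31-47 ALLOC][48-59 FREE]
malloc(10): first-fit scan over [0-17 ALLOC][18-30 ALLOC][31-47 ALLOC][48-59 FREE] -> 48

Answer: 48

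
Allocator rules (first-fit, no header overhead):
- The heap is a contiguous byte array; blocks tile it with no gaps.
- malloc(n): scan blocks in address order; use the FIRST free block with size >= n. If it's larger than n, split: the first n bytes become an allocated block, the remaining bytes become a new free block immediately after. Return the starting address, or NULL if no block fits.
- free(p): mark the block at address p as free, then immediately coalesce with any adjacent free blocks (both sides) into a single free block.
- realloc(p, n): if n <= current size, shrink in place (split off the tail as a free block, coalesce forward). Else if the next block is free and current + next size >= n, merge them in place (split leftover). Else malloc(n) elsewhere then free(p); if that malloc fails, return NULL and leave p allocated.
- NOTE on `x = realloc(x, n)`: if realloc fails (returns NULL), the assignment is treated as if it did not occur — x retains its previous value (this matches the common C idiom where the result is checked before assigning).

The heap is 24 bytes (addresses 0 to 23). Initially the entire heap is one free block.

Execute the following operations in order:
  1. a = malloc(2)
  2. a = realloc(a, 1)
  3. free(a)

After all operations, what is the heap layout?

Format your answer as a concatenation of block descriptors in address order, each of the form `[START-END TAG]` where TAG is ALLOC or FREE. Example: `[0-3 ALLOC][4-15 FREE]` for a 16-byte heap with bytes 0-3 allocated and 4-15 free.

Answer: [0-23 FREE]

Derivation:
Op 1: a = malloc(2) -> a = 0; heap: [0-1 ALLOC][2-23 FREE]
Op 2: a = realloc(a, 1) -> a = 0; heap: [0-0 ALLOC][1-23 FREE]
Op 3: free(a) -> (freed a); heap: [0-23 FREE]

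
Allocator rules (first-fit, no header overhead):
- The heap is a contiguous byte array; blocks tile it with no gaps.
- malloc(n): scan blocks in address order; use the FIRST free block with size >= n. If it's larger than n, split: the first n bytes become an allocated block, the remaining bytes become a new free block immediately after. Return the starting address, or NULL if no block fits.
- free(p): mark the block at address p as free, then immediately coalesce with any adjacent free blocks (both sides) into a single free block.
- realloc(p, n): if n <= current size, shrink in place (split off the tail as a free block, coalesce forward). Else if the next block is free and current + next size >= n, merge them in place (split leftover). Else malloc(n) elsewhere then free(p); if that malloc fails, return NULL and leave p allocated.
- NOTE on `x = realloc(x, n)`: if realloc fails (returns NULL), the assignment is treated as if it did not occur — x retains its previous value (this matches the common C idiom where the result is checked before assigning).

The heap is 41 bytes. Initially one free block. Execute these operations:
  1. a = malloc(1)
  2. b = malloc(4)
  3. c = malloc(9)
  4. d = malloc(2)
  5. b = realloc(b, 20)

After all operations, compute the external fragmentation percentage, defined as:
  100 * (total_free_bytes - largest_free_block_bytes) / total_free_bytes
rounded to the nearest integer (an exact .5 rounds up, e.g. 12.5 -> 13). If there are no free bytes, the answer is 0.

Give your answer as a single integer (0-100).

Answer: 44

Derivation:
Op 1: a = malloc(1) -> a = 0; heap: [0-0 ALLOC][1-40 FREE]
Op 2: b = malloc(4) -> b = 1; heap: [0-0 ALLOC][1-4 ALLOC][5-40 FREE]
Op 3: c = malloc(9) -> c = 5; heap: [0-0 ALLOC][1-4 ALLOC][5-13 ALLOC][14-40 FREE]
Op 4: d = malloc(2) -> d = 14; heap: [0-0 ALLOC][1-4 ALLOC][5-13 ALLOC][14-15 ALLOC][16-40 FREE]
Op 5: b = realloc(b, 20) -> b = 16; heap: [0-0 ALLOC][1-4 FREE][5-13 ALLOC][14-15 ALLOC][16-35 ALLOC][36-40 FREE]
Free blocks: [4 5] total_free=9 largest=5 -> 100*(9-5)/9 = 400/9 ≈ 44.444 -> rounds to 44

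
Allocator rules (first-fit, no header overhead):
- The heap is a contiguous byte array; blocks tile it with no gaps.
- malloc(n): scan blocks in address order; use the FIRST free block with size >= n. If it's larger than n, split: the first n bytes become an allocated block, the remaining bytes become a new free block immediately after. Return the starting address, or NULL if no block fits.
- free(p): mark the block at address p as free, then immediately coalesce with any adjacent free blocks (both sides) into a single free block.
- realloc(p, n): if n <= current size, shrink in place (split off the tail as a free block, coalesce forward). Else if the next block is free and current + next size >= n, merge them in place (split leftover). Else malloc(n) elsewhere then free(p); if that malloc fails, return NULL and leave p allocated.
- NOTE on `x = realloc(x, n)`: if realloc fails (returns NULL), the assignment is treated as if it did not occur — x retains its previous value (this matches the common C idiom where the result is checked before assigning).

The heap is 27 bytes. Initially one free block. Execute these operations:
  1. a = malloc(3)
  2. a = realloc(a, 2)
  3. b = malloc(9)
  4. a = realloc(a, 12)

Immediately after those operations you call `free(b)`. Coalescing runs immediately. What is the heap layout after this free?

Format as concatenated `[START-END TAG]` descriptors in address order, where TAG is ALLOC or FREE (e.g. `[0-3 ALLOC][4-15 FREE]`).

Answer: [0-10 FREE][11-22 ALLOC][23-26 FREE]

Derivation:
Op 1: a = malloc(3) -> a = 0; heap: [0-2 ALLOC][3-26 FREE]
Op 2: a = realloc(a, 2) -> a = 0; heap: [0-1 ALLOC][2-26 FREE]
Op 3: b = malloc(9) -> b = 2; heap: [0-1 ALLOC][2-10 ALLOC][11-26 FREE]
Op 4: a = realloc(a, 12) -> a = 11; heap: [0-1 FREE][2-10 ALLOC][11-22 ALLOC][23-26 FREE]
free(b): b = 2 -> block [2-10 ALLOC]; mark free, coalesce with adjacent free neighbors -> [0-10 FREE][11-22 ALLOC][23-26 FREE]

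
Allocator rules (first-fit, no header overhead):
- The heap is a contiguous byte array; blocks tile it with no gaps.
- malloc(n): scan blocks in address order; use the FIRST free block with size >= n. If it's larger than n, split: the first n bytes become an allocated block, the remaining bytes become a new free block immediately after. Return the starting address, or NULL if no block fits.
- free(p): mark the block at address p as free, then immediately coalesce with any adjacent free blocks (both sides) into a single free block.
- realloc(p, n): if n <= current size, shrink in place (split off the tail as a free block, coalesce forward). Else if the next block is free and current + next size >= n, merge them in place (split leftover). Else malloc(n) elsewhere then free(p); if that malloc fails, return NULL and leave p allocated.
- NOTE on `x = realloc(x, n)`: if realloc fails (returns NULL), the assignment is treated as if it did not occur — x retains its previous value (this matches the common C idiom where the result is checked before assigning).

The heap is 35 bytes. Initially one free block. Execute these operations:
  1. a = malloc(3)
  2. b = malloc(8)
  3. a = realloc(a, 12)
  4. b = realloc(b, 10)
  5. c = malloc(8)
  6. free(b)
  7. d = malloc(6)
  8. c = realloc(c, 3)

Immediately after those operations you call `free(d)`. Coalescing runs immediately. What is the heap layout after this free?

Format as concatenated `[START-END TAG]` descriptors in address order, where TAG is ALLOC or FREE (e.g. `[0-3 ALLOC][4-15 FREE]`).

Answer: [0-2 ALLOC][3-10 FREE][11-22 ALLOC][23-34 FREE]

Derivation:
Op 1: a = malloc(3) -> a = 0; heap: [0-2 ALLOC][3-34 FREE]
Op 2: b = malloc(8) -> b = 3; heap: [0-2 ALLOC][3-10 ALLOC][11-34 FREE]
Op 3: a = realloc(a, 12) -> a = 11; heap: [0-2 FREE][3-10 ALLOC][11-22 ALLOC][23-34 FREE]
Op 4: b = realloc(b, 10) -> b = 23; heap: [0-10 FREE][11-22 ALLOC][23-32 ALLOC][33-34 FREE]
Op 5: c = malloc(8) -> c = 0; heap: [0-7 ALLOC][8-10 FREE][11-22 ALLOC][23-32 ALLOC][33-34 FREE]
Op 6: free(b) -> (freed b); heap: [0-7 ALLOC][8-10 FREE][11-22 ALLOC][23-34 FREE]
Op 7: d = malloc(6) -> d = 23; heap: [0-7 ALLOC][8-10 FREE][11-22 ALLOC][23-28 ALLOC][29-34 FREE]
Op 8: c = realloc(c, 3) -> c = 0; heap: [0-2 ALLOC][3-10 FREE][11-22 ALLOC][23-28 ALLOC][29-34 FREE]
free(d): d = 23 -> block [23-28 ALLOC]; mark free, coalesce with adjacent free neighbors -> [0-2 ALLOC][3-10 FREE][11-22 ALLOC][23-34 FREE]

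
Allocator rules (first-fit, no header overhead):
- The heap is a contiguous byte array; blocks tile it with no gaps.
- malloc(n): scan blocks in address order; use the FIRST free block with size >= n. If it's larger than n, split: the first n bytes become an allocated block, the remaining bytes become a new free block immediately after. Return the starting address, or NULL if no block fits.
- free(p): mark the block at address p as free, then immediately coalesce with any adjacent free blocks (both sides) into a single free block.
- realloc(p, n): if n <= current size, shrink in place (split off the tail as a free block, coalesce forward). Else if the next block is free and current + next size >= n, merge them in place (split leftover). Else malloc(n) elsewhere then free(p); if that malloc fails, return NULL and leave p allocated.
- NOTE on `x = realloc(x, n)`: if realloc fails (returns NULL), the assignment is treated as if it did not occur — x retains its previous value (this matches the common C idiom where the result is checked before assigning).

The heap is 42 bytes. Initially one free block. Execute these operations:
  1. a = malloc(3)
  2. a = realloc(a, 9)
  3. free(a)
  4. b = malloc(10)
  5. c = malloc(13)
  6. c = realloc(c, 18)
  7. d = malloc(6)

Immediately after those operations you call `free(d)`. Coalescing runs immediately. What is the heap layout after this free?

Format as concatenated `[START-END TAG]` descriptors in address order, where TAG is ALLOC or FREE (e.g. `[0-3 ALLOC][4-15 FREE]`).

Answer: [0-9 ALLOC][10-27 ALLOC][28-41 FREE]

Derivation:
Op 1: a = malloc(3) -> a = 0; heap: [0-2 ALLOC][3-41 FREE]
Op 2: a = realloc(a, 9) -> a = 0; heap: [0-8 ALLOC][9-41 FREE]
Op 3: free(a) -> (freed a); heap: [0-41 FREE]
Op 4: b = malloc(10) -> b = 0; heap: [0-9 ALLOC][10-41 FREE]
Op 5: c = malloc(13) -> c = 10; heap: [0-9 ALLOC][10-22 ALLOC][23-41 FREE]
Op 6: c = realloc(c, 18) -> c = 10; heap: [0-9 ALLOC][10-27 ALLOC][28-41 FREE]
Op 7: d = malloc(6) -> d = 28; heap: [0-9 ALLOC][10-27 ALLOC][28-33 ALLOC][34-41 FREE]
free(d): d = 28 -> block [28-33 ALLOC]; mark free, coalesce with adjacent free neighbors -> [0-9 ALLOC][10-27 ALLOC][28-41 FREE]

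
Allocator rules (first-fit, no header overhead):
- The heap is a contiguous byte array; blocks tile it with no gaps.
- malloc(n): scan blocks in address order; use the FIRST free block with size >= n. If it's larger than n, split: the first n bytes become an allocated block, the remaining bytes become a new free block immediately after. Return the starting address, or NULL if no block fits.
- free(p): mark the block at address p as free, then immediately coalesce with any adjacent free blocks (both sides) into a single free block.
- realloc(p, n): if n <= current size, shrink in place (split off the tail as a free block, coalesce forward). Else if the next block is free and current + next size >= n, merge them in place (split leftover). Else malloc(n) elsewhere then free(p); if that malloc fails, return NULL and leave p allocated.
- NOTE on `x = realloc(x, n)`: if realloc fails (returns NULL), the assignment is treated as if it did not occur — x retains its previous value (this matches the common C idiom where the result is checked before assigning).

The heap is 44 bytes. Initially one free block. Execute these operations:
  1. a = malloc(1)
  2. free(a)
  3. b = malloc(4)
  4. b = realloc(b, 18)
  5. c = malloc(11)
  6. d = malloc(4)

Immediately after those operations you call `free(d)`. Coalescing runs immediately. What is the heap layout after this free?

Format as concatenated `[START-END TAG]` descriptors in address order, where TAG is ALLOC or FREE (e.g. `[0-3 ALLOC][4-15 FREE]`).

Op 1: a = malloc(1) -> a = 0; heap: [0-0 ALLOC][1-43 FREE]
Op 2: free(a) -> (freed a); heap: [0-43 FREE]
Op 3: b = malloc(4) -> b = 0; heap: [0-3 ALLOC][4-43 FREE]
Op 4: b = realloc(b, 18) -> b = 0; heap: [0-17 ALLOC][18-43 FREE]
Op 5: c = malloc(11) -> c = 18; heap: [0-17 ALLOC][18-28 ALLOC][29-43 FREE]
Op 6: d = malloc(4) -> d = 29; heap: [0-17 ALLOC][18-28 ALLOC][29-32 ALLOC][33-43 FREE]
free(d): d = 29 -> block [29-32 ALLOC]; mark free, coalesce with adjacent free neighbors -> [0-17 ALLOC][18-28 ALLOC][29-43 FREE]

Answer: [0-17 ALLOC][18-28 ALLOC][29-43 FREE]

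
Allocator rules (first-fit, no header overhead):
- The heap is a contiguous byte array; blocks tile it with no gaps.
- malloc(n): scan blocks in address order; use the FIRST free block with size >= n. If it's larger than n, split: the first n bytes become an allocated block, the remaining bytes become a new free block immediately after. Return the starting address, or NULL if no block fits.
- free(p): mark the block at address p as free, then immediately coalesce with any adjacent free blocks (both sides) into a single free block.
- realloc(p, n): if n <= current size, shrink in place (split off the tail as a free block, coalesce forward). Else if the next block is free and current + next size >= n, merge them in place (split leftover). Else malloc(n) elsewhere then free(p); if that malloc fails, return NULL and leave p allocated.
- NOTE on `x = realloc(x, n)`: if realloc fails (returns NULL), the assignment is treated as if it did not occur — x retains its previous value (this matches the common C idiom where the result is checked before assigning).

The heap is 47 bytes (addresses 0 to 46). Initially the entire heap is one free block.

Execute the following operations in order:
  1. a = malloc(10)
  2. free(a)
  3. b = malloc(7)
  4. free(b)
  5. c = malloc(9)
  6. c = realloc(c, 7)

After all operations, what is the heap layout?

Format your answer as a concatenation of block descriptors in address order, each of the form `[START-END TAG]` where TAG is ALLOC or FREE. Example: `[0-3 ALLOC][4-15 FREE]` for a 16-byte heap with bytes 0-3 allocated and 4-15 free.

Answer: [0-6 ALLOC][7-46 FREE]

Derivation:
Op 1: a = malloc(10) -> a = 0; heap: [0-9 ALLOC][10-46 FREE]
Op 2: free(a) -> (freed a); heap: [0-46 FREE]
Op 3: b = malloc(7) -> b = 0; heap: [0-6 ALLOC][7-46 FREE]
Op 4: free(b) -> (freed b); heap: [0-46 FREE]
Op 5: c = malloc(9) -> c = 0; heap: [0-8 ALLOC][9-46 FREE]
Op 6: c = realloc(c, 7) -> c = 0; heap: [0-6 ALLOC][7-46 FREE]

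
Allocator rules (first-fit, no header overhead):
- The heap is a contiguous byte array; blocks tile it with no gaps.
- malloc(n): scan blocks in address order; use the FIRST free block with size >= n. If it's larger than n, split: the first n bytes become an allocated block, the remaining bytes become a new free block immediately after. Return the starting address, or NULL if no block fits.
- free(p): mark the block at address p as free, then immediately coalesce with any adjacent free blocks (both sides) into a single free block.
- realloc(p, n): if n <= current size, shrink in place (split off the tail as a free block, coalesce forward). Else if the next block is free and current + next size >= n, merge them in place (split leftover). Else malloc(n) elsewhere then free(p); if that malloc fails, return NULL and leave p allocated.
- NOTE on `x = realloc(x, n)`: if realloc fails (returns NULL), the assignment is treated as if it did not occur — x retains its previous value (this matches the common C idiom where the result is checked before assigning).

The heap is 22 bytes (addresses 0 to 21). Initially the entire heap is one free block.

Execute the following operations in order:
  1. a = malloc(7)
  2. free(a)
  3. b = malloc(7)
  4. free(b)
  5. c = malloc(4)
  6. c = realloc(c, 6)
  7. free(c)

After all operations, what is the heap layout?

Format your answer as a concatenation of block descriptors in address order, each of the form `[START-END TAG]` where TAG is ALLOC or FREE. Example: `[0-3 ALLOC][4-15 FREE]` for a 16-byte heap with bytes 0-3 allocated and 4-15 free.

Answer: [0-21 FREE]

Derivation:
Op 1: a = malloc(7) -> a = 0; heap: [0-6 ALLOC][7-21 FREE]
Op 2: free(a) -> (freed a); heap: [0-21 FREE]
Op 3: b = malloc(7) -> b = 0; heap: [0-6 ALLOC][7-21 FREE]
Op 4: free(b) -> (freed b); heap: [0-21 FREE]
Op 5: c = malloc(4) -> c = 0; heap: [0-3 ALLOC][4-21 FREE]
Op 6: c = realloc(c, 6) -> c = 0; heap: [0-5 ALLOC][6-21 FREE]
Op 7: free(c) -> (freed c); heap: [0-21 FREE]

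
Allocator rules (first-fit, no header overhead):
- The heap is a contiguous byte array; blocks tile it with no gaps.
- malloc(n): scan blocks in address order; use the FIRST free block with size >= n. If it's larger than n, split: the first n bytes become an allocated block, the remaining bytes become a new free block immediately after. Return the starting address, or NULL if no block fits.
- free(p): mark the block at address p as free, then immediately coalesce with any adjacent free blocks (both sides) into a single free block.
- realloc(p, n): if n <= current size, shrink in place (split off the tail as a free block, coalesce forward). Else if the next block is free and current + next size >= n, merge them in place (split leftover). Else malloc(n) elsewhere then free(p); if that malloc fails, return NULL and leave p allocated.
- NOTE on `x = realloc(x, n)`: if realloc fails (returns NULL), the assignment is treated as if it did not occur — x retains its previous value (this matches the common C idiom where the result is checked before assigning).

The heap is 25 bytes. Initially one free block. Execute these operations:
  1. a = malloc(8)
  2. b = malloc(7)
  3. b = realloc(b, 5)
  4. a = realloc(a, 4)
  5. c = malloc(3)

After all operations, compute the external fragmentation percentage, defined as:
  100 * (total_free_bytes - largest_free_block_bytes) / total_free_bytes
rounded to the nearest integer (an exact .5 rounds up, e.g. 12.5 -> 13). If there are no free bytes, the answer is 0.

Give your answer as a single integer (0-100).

Op 1: a = malloc(8) -> a = 0; heap: [0-7 ALLOC][8-24 FREE]
Op 2: b = malloc(7) -> b = 8; heap: [0-7 ALLOC][8-14 ALLOC][15-24 FREE]
Op 3: b = realloc(b, 5) -> b = 8; heap: [0-7 ALLOC][8-12 ALLOC][13-24 FREE]
Op 4: a = realloc(a, 4) -> a = 0; heap: [0-3 ALLOC][4-7 FREE][8-12 ALLOC][13-24 FREE]
Op 5: c = malloc(3) -> c = 4; heap: [0-3 ALLOC][4-6 ALLOC][7-7 FREE][8-12 ALLOC][13-24 FREE]
Free blocks: [1 12] total_free=13 largest=12 -> 100*(13-12)/13 = 100/13 ≈ 7.692 -> rounds to 8

Answer: 8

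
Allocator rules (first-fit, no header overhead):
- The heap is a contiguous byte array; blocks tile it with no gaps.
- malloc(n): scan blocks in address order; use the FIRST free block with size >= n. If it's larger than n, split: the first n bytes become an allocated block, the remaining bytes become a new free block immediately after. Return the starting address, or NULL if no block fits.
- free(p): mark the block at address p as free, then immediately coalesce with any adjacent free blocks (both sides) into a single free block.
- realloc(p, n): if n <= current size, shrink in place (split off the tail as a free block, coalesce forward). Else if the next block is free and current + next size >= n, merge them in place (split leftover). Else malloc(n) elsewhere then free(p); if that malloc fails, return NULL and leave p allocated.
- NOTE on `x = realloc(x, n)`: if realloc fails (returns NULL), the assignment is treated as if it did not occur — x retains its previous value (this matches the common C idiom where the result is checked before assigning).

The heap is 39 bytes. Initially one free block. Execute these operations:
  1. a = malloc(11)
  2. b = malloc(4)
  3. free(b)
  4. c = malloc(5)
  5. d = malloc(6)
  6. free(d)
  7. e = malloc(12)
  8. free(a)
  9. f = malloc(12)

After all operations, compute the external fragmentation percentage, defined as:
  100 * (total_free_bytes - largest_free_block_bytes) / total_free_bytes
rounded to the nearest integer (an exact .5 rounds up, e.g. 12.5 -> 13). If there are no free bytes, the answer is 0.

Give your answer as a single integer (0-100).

Answer: 50

Derivation:
Op 1: a = malloc(11) -> a = 0; heap: [0-10 ALLOC][11-38 FREE]
Op 2: b = malloc(4) -> b = 11; heap: [0-10 ALLOC][11-14 ALLOC][15-38 FREE]
Op 3: free(b) -> (freed b); heap: [0-10 ALLOC][11-38 FREE]
Op 4: c = malloc(5) -> c = 11; heap: [0-10 ALLOC][11-15 ALLOC][16-38 FREE]
Op 5: d = malloc(6) -> d = 16; heap: [0-10 ALLOC][11-15 ALLOC][16-21 ALLOC][22-38 FREE]
Op 6: free(d) -> (freed d); heap: [0-10 ALLOC][11-15 ALLOC][16-38 FREE]
Op 7: e = malloc(12) -> e = 16; heap: [0-10 ALLOC][11-15 ALLOC][16-27 ALLOC][28-38 FREE]
Op 8: free(a) -> (freed a); heap: [0-10 FREE][11-15 ALLOC][16-27 ALLOC][28-38 FREE]
Op 9: f = malloc(12) -> f = NULL; heap: [0-10 FREE][11-15 ALLOC][16-27 ALLOC][28-38 FREE]
Free blocks: [11 11] total_free=22 largest=11 -> 100*(22-11)/22 = 1100/22 = 50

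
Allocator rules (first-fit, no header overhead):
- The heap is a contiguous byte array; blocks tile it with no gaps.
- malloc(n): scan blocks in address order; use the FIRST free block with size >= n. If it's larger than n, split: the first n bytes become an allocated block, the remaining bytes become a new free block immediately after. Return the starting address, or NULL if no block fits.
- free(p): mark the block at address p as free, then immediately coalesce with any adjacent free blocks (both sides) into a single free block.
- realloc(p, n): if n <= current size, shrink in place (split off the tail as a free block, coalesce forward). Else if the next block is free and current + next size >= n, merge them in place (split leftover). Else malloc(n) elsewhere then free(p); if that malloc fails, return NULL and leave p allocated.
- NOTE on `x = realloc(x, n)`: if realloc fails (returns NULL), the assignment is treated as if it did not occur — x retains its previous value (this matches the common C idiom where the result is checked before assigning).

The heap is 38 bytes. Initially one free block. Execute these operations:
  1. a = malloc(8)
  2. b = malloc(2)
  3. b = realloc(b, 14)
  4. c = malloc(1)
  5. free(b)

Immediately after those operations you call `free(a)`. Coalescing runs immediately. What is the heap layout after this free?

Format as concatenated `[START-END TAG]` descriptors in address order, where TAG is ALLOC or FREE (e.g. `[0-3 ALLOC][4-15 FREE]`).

Answer: [0-21 FREE][22-22 ALLOC][23-37 FREE]

Derivation:
Op 1: a = malloc(8) -> a = 0; heap: [0-7 ALLOC][8-37 FREE]
Op 2: b = malloc(2) -> b = 8; heap: [0-7 ALLOC][8-9 ALLOC][10-37 FREE]
Op 3: b = realloc(b, 14) -> b = 8; heap: [0-7 ALLOC][8-21 ALLOC][22-37 FREE]
Op 4: c = malloc(1) -> c = 22; heap: [0-7 ALLOC][8-21 ALLOC][22-22 ALLOC][23-37 FREE]
Op 5: free(b) -> (freed b); heap: [0-7 ALLOC][8-21 FREE][22-22 ALLOC][23-37 FREE]
free(a): a = 0 -> block [0-7 ALLOC]; mark free, coalesce with adjacent free neighbors -> [0-21 FREE][22-22 ALLOC][23-37 FREE]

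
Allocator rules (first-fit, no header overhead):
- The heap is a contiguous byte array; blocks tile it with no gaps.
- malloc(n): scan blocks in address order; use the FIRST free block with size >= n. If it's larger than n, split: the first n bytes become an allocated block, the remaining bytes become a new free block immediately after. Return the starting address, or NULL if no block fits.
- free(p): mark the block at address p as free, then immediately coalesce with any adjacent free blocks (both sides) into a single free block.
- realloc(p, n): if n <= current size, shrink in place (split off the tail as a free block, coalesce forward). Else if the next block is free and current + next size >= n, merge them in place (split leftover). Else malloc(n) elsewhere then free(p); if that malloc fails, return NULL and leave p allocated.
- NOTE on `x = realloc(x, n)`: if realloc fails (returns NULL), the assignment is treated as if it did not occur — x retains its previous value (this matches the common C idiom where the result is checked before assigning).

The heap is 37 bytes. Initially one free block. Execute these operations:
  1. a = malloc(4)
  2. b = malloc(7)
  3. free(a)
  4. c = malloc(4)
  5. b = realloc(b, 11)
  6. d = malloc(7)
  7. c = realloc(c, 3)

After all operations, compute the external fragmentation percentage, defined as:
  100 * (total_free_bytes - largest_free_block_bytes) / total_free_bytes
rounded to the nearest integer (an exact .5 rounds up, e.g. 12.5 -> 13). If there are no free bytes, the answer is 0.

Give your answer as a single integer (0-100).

Answer: 6

Derivation:
Op 1: a = malloc(4) -> a = 0; heap: [0-3 ALLOC][4-36 FREE]
Op 2: b = malloc(7) -> b = 4; heap: [0-3 ALLOC][4-10 ALLOC][11-36 FREE]
Op 3: free(a) -> (freed a); heap: [0-3 FREE][4-10 ALLOC][11-36 FREE]
Op 4: c = malloc(4) -> c = 0; heap: [0-3 ALLOC][4-10 ALLOC][11-36 FREE]
Op 5: b = realloc(b, 11) -> b = 4; heap: [0-3 ALLOC][4-14 ALLOC][15-36 FREE]
Op 6: d = malloc(7) -> d = 15; heap: [0-3 ALLOC][4-14 ALLOC][15-21 ALLOC][22-36 FREE]
Op 7: c = realloc(c, 3) -> c = 0; heap: [0-2 ALLOC][3-3 FREE][4-14 ALLOC][15-21 ALLOC][22-36 FREE]
Free blocks: [1 15] total_free=16 largest=15 -> 100*(16-15)/16 = 100/16 = 6.25 -> rounds to 6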